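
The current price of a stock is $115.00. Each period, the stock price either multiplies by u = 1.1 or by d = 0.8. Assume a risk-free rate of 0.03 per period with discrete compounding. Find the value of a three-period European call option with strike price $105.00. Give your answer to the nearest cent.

Risk-neutral probability p = (1 + 0.03 − 0.8)/(1.1 − 0.8) = 0.2300/0.3000 = 0.7667
Terminal stock prices: S_uuu = 153.1, S_uud = 111.3, S_udd = 80.96, S_ddd = 58.88
Terminal payoffs (S − K): max(48.07, 0) = 48.07, max(6.32, 0) = 6.32, max(-24.04, 0) = 0, max(-46.12, 0) = 0
Node uu (S = 139.2): V_uu = 1/1.03·[0.7667·48.0650 + 0.2333·6.3200] = 37.2083
Node ud (S = 101.2): V_ud = 1/1.03·[0.7667·6.3200 + 0.2333·0.0000] = 4.7042
Node dd (S = 73.6): V_dd = 1/1.03·[0.7667·0.0000 + 0.2333·0.0000] = 0.0000
Node u (S = 126.5): V_u = 1/1.03·[0.7667·37.2083 + 0.2333·4.7042] = 28.7611
Node d (S = 92): V_d = 1/1.03·[0.7667·4.7042 + 0.2333·0.0000] = 3.5015
Node 0 (S = 115): V_0 = 1/1.03·[0.7667·28.7611 + 0.2333·3.5015] = 22.2012

$22.20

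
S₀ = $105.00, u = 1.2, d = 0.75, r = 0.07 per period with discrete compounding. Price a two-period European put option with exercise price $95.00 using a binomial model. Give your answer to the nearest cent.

$2.80

Risk-neutral probability p = (1 + 0.07 − 0.75)/(1.2 − 0.75) = 0.3200/0.4500 = 0.7111
Terminal stock prices: S_uu = 151.2, S_ud = 94.5, S_dd = 59.06
Terminal payoffs (K − S): max(-56.2, 0) = 0, max(0.5, 0) = 0.5, max(35.94, 0) = 35.94
Node u (S = 126): V_u = 1/1.07·[0.7111·0.0000 + 0.2889·0.5000] = 0.1350
Node d (S = 78.75): V_d = 1/1.07·[0.7111·0.5000 + 0.2889·35.9375] = 10.0350
Node 0 (S = 105): V_0 = 1/1.07·[0.7111·0.1350 + 0.2889·10.0350] = 2.7991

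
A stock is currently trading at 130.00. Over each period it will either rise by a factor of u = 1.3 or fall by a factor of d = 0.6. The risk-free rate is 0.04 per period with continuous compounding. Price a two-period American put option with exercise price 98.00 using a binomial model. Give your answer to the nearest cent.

Risk-neutral probability p = (e^0.04 − 0.6)/(1.3 − 0.6) = 0.4408/0.7000 = 0.6297
Terminal stock prices: S_uu = 219.7, S_ud = 101.4, S_dd = 46.8
Terminal payoffs (K − S): max(-121.7, 0) = 0, max(-3.4, 0) = 0, max(51.2, 0) = 51.2
Node u (S = 169): continuation = e^(−0.04)·[0.6297·0.0000 + 0.3703·0.0000] = 0.0000; exercise value = 0.0000 ≤ continuation, so V_u = 0.0000
Node d (S = 78): continuation = e^(−0.04)·[0.6297·0.0000 + 0.3703·51.2000] = 18.2145; exercise value = 20.0000 > continuation, so V_d = 20.0000 (exercise)
Node 0 (S = 130): continuation = e^(−0.04)·[0.6297·0.0000 + 0.3703·20.0000] = 7.1150; exercise value = 0.0000 ≤ continuation, so V_0 = 7.1150

7.12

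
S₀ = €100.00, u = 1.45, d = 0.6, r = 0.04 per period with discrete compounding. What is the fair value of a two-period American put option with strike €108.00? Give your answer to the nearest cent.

€27.11

Risk-neutral probability p = (1 + 0.04 − 0.6)/(1.45 − 0.6) = 0.4400/0.8500 = 0.5176
Terminal stock prices: S_uu = 210.2, S_ud = 87, S_dd = 36
Terminal payoffs (K − S): max(-102.2, 0) = 0, max(21, 0) = 21, max(72, 0) = 72
Node u (S = 145): continuation = 1/1.04·[0.5176·0.0000 + 0.4824·21.0000] = 9.7398; exercise value = 0.0000 ≤ continuation, so V_u = 9.7398
Node d (S = 60): continuation = 1/1.04·[0.5176·21.0000 + 0.4824·72.0000] = 43.8462; exercise value = 48.0000 > continuation, so V_d = 48.0000 (exercise)
Node 0 (S = 100): continuation = 1/1.04·[0.5176·9.7398 + 0.4824·48.0000] = 27.1103; exercise value = 8.0000 ≤ continuation, so V_0 = 27.1103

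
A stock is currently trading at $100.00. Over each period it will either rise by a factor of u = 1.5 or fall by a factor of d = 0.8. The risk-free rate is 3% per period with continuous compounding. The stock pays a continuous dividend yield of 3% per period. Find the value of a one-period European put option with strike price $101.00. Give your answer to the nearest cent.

Per-period risk-free factor R = e^0.03 = 1.0305; dividend-adjusted growth = e^(0.03−0.03) = 1.0000.
Risk-neutral probability p = (1.0000 − 0.8)/(1.5 − 0.8) = 0.2000/0.7000 = 0.2857
Terminal stock prices: S_u = 150, S_d = 80
Terminal payoffs (K − S): max(-49, 0) = 0, max(21, 0) = 21
Node 0 (S = 100): V_0 = e^(−0.03)·[0.2857·0.0000 + 0.7143·21.0000] = 14.5567

$14.56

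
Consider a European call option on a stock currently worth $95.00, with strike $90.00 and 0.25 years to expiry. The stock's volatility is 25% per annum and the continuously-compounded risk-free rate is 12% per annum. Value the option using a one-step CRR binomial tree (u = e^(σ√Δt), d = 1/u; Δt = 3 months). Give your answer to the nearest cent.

$10.11

CRR parameters: u = e^(σ√Δt) = e^(0.25·√0.25) = 1.1331, d = 1/u = 0.8825
Per-period rate: rΔt = 0.12·0.25 = 0.03, so R = e^0.03 = 1.0305
Risk-neutral probability p = (e^0.03 − 0.8825)/(1.1331 − 0.8825) = 0.1480/0.2507 = 0.5903
Terminal stock prices: S_u = 107.6, S_d = 83.84
Terminal payoffs (S − K): max(17.65, 0) = 17.65, max(-6.163, 0) = 0
Node 0 (S = 95): V_0 = e^(−0.03)·[0.5903·17.6491 + 0.4097·0.0000] = 10.1102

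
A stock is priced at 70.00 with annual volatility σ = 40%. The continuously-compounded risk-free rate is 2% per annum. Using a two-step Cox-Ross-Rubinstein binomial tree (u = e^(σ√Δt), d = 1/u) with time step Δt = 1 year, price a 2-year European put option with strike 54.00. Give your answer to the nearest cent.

7.14

CRR parameters: u = e^(σ√Δt) = e^(0.4·√1) = 1.4918, d = 1/u = 0.6703
Per-period rate: rΔt = 0.02·1 = 0.02, so R = e^0.02 = 1.0202
Risk-neutral probability p = (e^0.02 − 0.6703)/(1.4918 − 0.6703) = 0.3499/0.8215 = 0.4259
Terminal stock prices: S_uu = 155.8, S_ud = 70, S_dd = 31.45
Terminal payoffs (K − S): max(-101.8, 0) = 0, max(-16, 0) = 0, max(22.55, 0) = 22.55
Node u (S = 104.4): V_u = e^(−0.02)·[0.4259·0.0000 + 0.5741·0.0000] = 0.0000
Node d (S = 46.92): V_d = e^(−0.02)·[0.4259·0.0000 + 0.5741·22.5470] = 12.6878
Node 0 (S = 70): V_0 = e^(−0.02)·[0.4259·0.0000 + 0.5741·12.6878] = 7.1398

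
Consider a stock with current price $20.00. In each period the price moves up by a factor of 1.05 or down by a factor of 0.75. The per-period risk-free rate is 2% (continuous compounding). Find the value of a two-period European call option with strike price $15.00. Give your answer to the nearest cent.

$5.62

Risk-neutral probability p = (e^0.02 − 0.75)/(1.05 − 0.75) = 0.2702/0.3000 = 0.9007
Terminal stock prices: S_uu = 22.05, S_ud = 15.75, S_dd = 11.25
Terminal payoffs (S − K): max(7.05, 0) = 7.05, max(0.75, 0) = 0.75, max(-3.75, 0) = 0
Node u (S = 21): V_u = e^(−0.02)·[0.9007·7.0500 + 0.0993·0.7500] = 6.2970
Node d (S = 15): V_d = e^(−0.02)·[0.9007·0.7500 + 0.0993·0.0000] = 0.6621
Node 0 (S = 20): V_0 = e^(−0.02)·[0.9007·6.2970 + 0.0993·0.6621] = 5.6237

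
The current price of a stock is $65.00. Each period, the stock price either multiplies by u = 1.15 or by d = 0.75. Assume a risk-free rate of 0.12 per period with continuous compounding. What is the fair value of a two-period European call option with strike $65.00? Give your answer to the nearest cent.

$14.69

Risk-neutral probability p = (e^0.12 − 0.75)/(1.15 − 0.75) = 0.3775/0.4000 = 0.9437
Terminal stock prices: S_uu = 85.96, S_ud = 56.06, S_dd = 36.56
Terminal payoffs (S − K): max(20.96, 0) = 20.96, max(-8.938, 0) = 0, max(-28.44, 0) = 0
Node u (S = 74.75): V_u = e^(−0.12)·[0.9437·20.9625 + 0.0563·0.0000] = 17.5461
Node d (S = 48.75): V_d = e^(−0.12)·[0.9437·0.0000 + 0.0563·0.0000] = 0.0000
Node 0 (S = 65): V_0 = e^(−0.12)·[0.9437·17.5461 + 0.0563·0.0000] = 14.6865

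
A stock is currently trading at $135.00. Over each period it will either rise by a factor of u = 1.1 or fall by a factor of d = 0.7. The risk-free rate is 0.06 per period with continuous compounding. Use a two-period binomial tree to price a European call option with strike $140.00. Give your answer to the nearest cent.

$16.95

Risk-neutral probability p = (e^0.06 − 0.7)/(1.1 − 0.7) = 0.3618/0.4000 = 0.9046
Terminal stock prices: S_uu = 163.4, S_ud = 103.9, S_dd = 66.15
Terminal payoffs (S − K): max(23.35, 0) = 23.35, max(-36.05, 0) = 0, max(-73.85, 0) = 0
Node u (S = 148.5): V_u = e^(−0.06)·[0.9046·23.3500 + 0.0954·0.0000] = 19.8921
Node d (S = 94.5): V_d = e^(−0.06)·[0.9046·0.0000 + 0.0954·0.0000] = 0.0000
Node 0 (S = 135): V_0 = e^(−0.06)·[0.9046·19.8921 + 0.0954·0.0000] = 16.9464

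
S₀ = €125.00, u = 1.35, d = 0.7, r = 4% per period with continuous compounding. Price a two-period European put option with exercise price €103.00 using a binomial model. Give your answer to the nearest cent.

€8.72

Risk-neutral probability p = (e^0.04 − 0.7)/(1.35 − 0.7) = 0.3408/0.6500 = 0.5243
Terminal stock prices: S_uu = 227.8, S_ud = 118.1, S_dd = 61.25
Terminal payoffs (K − S): max(-124.8, 0) = 0, max(-15.12, 0) = 0, max(41.75, 0) = 41.75
Node u (S = 168.8): V_u = e^(−0.04)·[0.5243·0.0000 + 0.4757·0.0000] = 0.0000
Node d (S = 87.5): V_d = e^(−0.04)·[0.5243·0.0000 + 0.4757·41.7500] = 19.0808
Node 0 (S = 125): V_0 = e^(−0.04)·[0.5243·0.0000 + 0.4757·19.0808] = 8.7204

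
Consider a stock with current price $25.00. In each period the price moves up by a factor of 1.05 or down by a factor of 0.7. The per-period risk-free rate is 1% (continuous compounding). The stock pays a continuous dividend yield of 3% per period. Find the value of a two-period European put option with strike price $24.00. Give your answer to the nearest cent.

Per-period risk-free factor R = e^0.01 = 1.0101; dividend-adjusted growth = e^(0.01−0.03) = 0.9802.
Risk-neutral probability p = (0.9802 − 0.7)/(1.05 − 0.7) = 0.2802/0.3500 = 0.8006
Terminal stock prices: S_uu = 27.56, S_ud = 18.38, S_dd = 12.25
Terminal payoffs (K − S): max(-3.562, 0) = 0, max(5.625, 0) = 5.625, max(11.75, 0) = 11.75
Node u (S = 26.25): V_u = e^(−0.01)·[0.8006·0.0000 + 0.1994·5.6250] = 1.1106
Node d (S = 17.5): V_d = e^(−0.01)·[0.8006·5.6250 + 0.1994·11.7500] = 6.7784
Node 0 (S = 25): V_0 = e^(−0.01)·[0.8006·1.1106 + 0.1994·6.7784] = 2.2187

$2.22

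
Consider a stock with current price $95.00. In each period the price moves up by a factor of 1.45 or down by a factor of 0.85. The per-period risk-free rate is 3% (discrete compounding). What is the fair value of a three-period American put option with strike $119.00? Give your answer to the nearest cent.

Risk-neutral probability p = (1 + 0.03 − 0.85)/(1.45 − 0.85) = 0.1800/0.6000 = 0.3000
Terminal stock prices: S_uuu = 289.6, S_uud = 169.8, S_udd = 99.52, S_ddd = 58.34
Terminal payoffs (K − S): max(-170.6, 0) = 0, max(-50.78, 0) = 0, max(19.48, 0) = 19.48, max(60.66, 0) = 60.66
Node uu (S = 199.7): continuation = 1/1.03·[0.3000·0.0000 + 0.7000·0.0000] = 0.0000; exercise value = 0.0000 ≤ continuation, so V_uu = 0.0000
Node ud (S = 117.1): continuation = 1/1.03·[0.3000·0.0000 + 0.7000·19.4756] = 13.2359; exercise value = 1.9125 ≤ continuation, so V_ud = 13.2359
Node dd (S = 68.64): continuation = 1/1.03·[0.3000·19.4756 + 0.7000·60.6581] = 46.8965; exercise value = 50.3625 > continuation, so V_dd = 50.3625 (exercise)
Node u (S = 137.8): continuation = 1/1.03·[0.3000·0.0000 + 0.7000·13.2359] = 8.9952; exercise value = 0.0000 ≤ continuation, so V_u = 8.9952
Node d (S = 80.75): continuation = 1/1.03·[0.3000·13.2359 + 0.7000·50.3625] = 38.0820; exercise value = 38.2500 > continuation, so V_d = 38.2500 (exercise)
Node 0 (S = 95): continuation = 1/1.03·[0.3000·8.9952 + 0.7000·38.2500] = 28.6151; exercise value = 24.0000 ≤ continuation, so V_0 = 28.6151

$28.62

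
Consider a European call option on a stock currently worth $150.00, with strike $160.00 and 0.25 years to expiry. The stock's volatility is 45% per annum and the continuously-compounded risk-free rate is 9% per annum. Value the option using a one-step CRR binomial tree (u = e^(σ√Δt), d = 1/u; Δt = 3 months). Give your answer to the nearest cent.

$13.45

CRR parameters: u = e^(σ√Δt) = e^(0.45·√0.25) = 1.2523, d = 1/u = 0.7985
Per-period rate: rΔt = 0.09·0.25 = 0.0225, so R = e^0.0225 = 1.0228
Risk-neutral probability p = (e^0.0225 − 0.7985)/(1.2523 − 0.7985) = 0.2242/0.4538 = 0.4941
Terminal stock prices: S_u = 187.8, S_d = 119.8
Terminal payoffs (S − K): max(27.85, 0) = 27.85, max(-40.22, 0) = 0
Node 0 (S = 150): V_0 = e^(−0.0225)·[0.4941·27.8484 + 0.5059·0.0000] = 13.4545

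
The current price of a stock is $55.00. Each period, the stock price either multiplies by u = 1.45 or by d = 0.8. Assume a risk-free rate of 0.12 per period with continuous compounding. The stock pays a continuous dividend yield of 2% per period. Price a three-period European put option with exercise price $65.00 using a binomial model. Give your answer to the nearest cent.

$7.70

Per-period risk-free factor R = e^0.12 = 1.1275; dividend-adjusted growth = e^(0.12−0.02) = 1.1052.
Risk-neutral probability p = (1.1052 − 0.8)/(1.45 − 0.8) = 0.3052/0.6500 = 0.4695
Terminal stock prices: S_uuu = 167.7, S_uud = 92.51, S_udd = 51.04, S_ddd = 28.16
Terminal payoffs (K − S): max(-102.7, 0) = 0, max(-27.51, 0) = 0, max(13.96, 0) = 13.96, max(36.84, 0) = 36.84
Node uu (S = 115.6): V_uu = e^(−0.12)·[0.4695·0.0000 + 0.5305·0.0000] = 0.0000
Node ud (S = 63.8): V_ud = e^(−0.12)·[0.4695·0.0000 + 0.5305·13.9600] = 6.5684
Node dd (S = 35.2): V_dd = e^(−0.12)·[0.4695·13.9600 + 0.5305·36.8400] = 23.1468
Node u (S = 79.75): V_u = e^(−0.12)·[0.4695·0.0000 + 0.5305·6.5684] = 3.0906
Node d (S = 44): V_d = e^(−0.12)·[0.4695·6.5684 + 0.5305·23.1468] = 13.6261
Node 0 (S = 55): V_0 = e^(−0.12)·[0.4695·3.0906 + 0.5305·13.6261] = 7.6982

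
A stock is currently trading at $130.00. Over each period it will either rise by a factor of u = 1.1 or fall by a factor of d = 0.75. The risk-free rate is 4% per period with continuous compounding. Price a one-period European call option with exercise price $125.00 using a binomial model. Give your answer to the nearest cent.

Risk-neutral probability p = (e^0.04 − 0.75)/(1.1 − 0.75) = 0.2908/0.3500 = 0.8309
Terminal stock prices: S_u = 143, S_d = 97.5
Terminal payoffs (S − K): max(18, 0) = 18, max(-27.5, 0) = 0
Node 0 (S = 130): V_0 = e^(−0.04)·[0.8309·18.0000 + 0.1691·0.0000] = 14.3696

$14.37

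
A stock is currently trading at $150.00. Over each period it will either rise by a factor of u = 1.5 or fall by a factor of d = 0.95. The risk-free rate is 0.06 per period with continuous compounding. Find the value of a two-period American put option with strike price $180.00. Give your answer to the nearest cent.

$30.00

Risk-neutral probability p = (e^0.06 − 0.95)/(1.5 − 0.95) = 0.1118/0.5500 = 0.2033
Terminal stock prices: S_uu = 337.5, S_ud = 213.8, S_dd = 135.4
Terminal payoffs (K − S): max(-157.5, 0) = 0, max(-33.75, 0) = 0, max(44.62, 0) = 44.62
Node u (S = 225): continuation = e^(−0.06)·[0.2033·0.0000 + 0.7967·0.0000] = 0.0000; exercise value = 0.0000 ≤ continuation, so V_u = 0.0000
Node d (S = 142.5): continuation = e^(−0.06)·[0.2033·0.0000 + 0.7967·44.6250] = 33.4807; exercise value = 37.5000 > continuation, so V_d = 37.5000 (exercise)
Node 0 (S = 150): continuation = e^(−0.06)·[0.2033·0.0000 + 0.7967·37.5000] = 28.1350; exercise value = 30.0000 > continuation, so V_0 = 30.0000 (exercise)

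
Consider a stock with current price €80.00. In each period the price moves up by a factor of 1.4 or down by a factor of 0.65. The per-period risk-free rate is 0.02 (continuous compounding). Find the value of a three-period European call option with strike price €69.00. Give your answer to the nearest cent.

€28.52

Risk-neutral probability p = (e^0.02 − 0.65)/(1.4 − 0.65) = 0.3702/0.7500 = 0.4936
Terminal stock prices: S_uuu = 219.5, S_uud = 101.9, S_udd = 47.32, S_ddd = 21.97
Terminal payoffs (S − K): max(150.5, 0) = 150.5, max(32.92, 0) = 32.92, max(-21.68, 0) = 0, max(-47.03, 0) = 0
Node uu (S = 156.8): V_uu = e^(−0.02)·[0.4936·150.5200 + 0.5064·32.9200] = 89.1663
Node ud (S = 72.8): V_ud = e^(−0.02)·[0.4936·32.9200 + 0.5064·0.0000] = 15.9276
Node dd (S = 33.8): V_dd = e^(−0.02)·[0.4936·0.0000 + 0.5064·0.0000] = 0.0000
Node u (S = 112): V_u = e^(−0.02)·[0.4936·89.1663 + 0.5064·15.9276] = 51.0471
Node d (S = 52): V_d = e^(−0.02)·[0.4936·15.9276 + 0.5064·0.0000] = 7.7062
Node 0 (S = 80): V_0 = e^(−0.02)·[0.4936·51.0471 + 0.5064·7.7062] = 28.5232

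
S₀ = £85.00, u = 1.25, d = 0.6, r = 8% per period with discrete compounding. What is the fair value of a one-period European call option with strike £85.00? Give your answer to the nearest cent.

Risk-neutral probability p = (1 + 0.08 − 0.6)/(1.25 − 0.6) = 0.4800/0.6500 = 0.7385
Terminal stock prices: S_u = 106.2, S_d = 51
Terminal payoffs (S − K): max(21.25, 0) = 21.25, max(-34, 0) = 0
Node 0 (S = 85): V_0 = 1/1.08·[0.7385·21.2500 + 0.2615·0.0000] = 14.5299

£14.53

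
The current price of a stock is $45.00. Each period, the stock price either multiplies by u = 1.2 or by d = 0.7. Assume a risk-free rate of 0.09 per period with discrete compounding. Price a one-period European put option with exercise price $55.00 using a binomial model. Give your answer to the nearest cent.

Risk-neutral probability p = (1 + 0.09 − 0.7)/(1.2 − 0.7) = 0.3900/0.5000 = 0.7800
Terminal stock prices: S_u = 54, S_d = 31.5
Terminal payoffs (K − S): max(1, 0) = 1, max(23.5, 0) = 23.5
Node 0 (S = 45): V_0 = 1/1.09·[0.7800·1.0000 + 0.2200·23.5000] = 5.4587

$5.46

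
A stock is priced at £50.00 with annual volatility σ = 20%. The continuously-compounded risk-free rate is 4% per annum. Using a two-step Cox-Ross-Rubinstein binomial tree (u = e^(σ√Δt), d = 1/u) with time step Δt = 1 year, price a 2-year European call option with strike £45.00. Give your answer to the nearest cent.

CRR parameters: u = e^(σ√Δt) = e^(0.2·√1) = 1.2214, d = 1/u = 0.8187
Per-period rate: rΔt = 0.04·1 = 0.04, so R = e^0.04 = 1.0408
Risk-neutral probability p = (e^0.04 − 0.8187)/(1.2214 − 0.8187) = 0.2221/0.4027 = 0.5515
Terminal stock prices: S_uu = 74.59, S_ud = 50, S_dd = 33.52
Terminal payoffs (S − K): max(29.59, 0) = 29.59, max(5, 0) = 5, max(-11.48, 0) = 0
Node u (S = 61.07): V_u = e^(−0.04)·[0.5515·29.5912 + 0.4485·5.0000] = 17.8346
Node d (S = 40.94): V_d = e^(−0.04)·[0.5515·5.0000 + 0.4485·0.0000] = 2.6495
Node 0 (S = 50): V_0 = e^(−0.04)·[0.5515·17.8346 + 0.4485·2.6495] = 10.5920

£10.59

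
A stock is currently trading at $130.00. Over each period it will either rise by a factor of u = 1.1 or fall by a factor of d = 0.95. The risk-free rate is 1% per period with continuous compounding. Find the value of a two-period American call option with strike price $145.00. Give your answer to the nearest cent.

$1.93

Risk-neutral probability p = (e^0.01 − 0.95)/(1.1 − 0.95) = 0.0601/0.1500 = 0.4003
Terminal stock prices: S_uu = 157.3, S_ud = 135.8, S_dd = 117.3
Terminal payoffs (S − K): max(12.3, 0) = 12.3, max(-9.15, 0) = 0, max(-27.67, 0) = 0
Node u (S = 143): continuation = e^(−0.01)·[0.4003·12.3000 + 0.5997·0.0000] = 4.8751; exercise value = 0.0000 ≤ continuation, so V_u = 4.8751
Node d (S = 123.5): continuation = e^(−0.01)·[0.4003·0.0000 + 0.5997·0.0000] = 0.0000; exercise value = 0.0000 ≤ continuation, so V_d = 0.0000
Node 0 (S = 130): continuation = e^(−0.01)·[0.4003·4.8751 + 0.5997·0.0000] = 1.9323; exercise value = 0.0000 ≤ continuation, so V_0 = 1.9323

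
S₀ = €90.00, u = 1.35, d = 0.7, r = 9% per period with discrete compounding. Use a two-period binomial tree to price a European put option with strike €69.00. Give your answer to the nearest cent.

€3.35

Risk-neutral probability p = (1 + 0.09 − 0.7)/(1.35 − 0.7) = 0.3900/0.6500 = 0.6000
Terminal stock prices: S_uu = 164, S_ud = 85.05, S_dd = 44.1
Terminal payoffs (K − S): max(-95.03, 0) = 0, max(-16.05, 0) = 0, max(24.9, 0) = 24.9
Node u (S = 121.5): V_u = 1/1.09·[0.6000·0.0000 + 0.4000·0.0000] = 0.0000
Node d (S = 63): V_d = 1/1.09·[0.6000·0.0000 + 0.4000·24.9000] = 9.1376
Node 0 (S = 90): V_0 = 1/1.09·[0.6000·0.0000 + 0.4000·9.1376] = 3.3533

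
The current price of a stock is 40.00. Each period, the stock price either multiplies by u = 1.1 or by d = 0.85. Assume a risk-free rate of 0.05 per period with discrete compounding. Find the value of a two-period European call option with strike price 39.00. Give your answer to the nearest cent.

5.46

Risk-neutral probability p = (1 + 0.05 − 0.85)/(1.1 − 0.85) = 0.2000/0.2500 = 0.8000
Terminal stock prices: S_uu = 48.4, S_ud = 37.4, S_dd = 28.9
Terminal payoffs (S − K): max(9.4, 0) = 9.4, max(-1.6, 0) = 0, max(-10.1, 0) = 0
Node u (S = 44): V_u = 1/1.05·[0.8000·9.4000 + 0.2000·0.0000] = 7.1619
Node d (S = 34): V_d = 1/1.05·[0.8000·0.0000 + 0.2000·0.0000] = 0.0000
Node 0 (S = 40): V_0 = 1/1.05·[0.8000·7.1619 + 0.2000·0.0000] = 5.4567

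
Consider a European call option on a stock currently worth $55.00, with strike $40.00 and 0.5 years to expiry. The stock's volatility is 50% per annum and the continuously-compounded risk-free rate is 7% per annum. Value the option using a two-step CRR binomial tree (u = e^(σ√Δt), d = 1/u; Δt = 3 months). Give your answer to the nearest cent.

CRR parameters: u = e^(σ√Δt) = e^(0.5·√0.25) = 1.2840, d = 1/u = 0.7788
Per-period rate: rΔt = 0.07·0.25 = 0.0175, so R = e^0.0175 = 1.0177
Risk-neutral probability p = (e^0.0175 − 0.7788)/(1.2840 − 0.7788) = 0.2389/0.5052 = 0.4728
Terminal stock prices: S_uu = 90.68, S_ud = 55, S_dd = 33.36
Terminal payoffs (S − K): max(50.68, 0) = 50.68, max(15, 0) = 15, max(-6.641, 0) = 0
Node u (S = 70.62): V_u = e^(−0.0175)·[0.4728·50.6797 + 0.5272·15.0000] = 31.3153
Node d (S = 42.83): V_d = e^(−0.0175)·[0.4728·15.0000 + 0.5272·0.0000] = 6.9685
Node 0 (S = 55): V_0 = e^(−0.0175)·[0.4728·31.3153 + 0.5272·6.9685] = 18.1583

$18.16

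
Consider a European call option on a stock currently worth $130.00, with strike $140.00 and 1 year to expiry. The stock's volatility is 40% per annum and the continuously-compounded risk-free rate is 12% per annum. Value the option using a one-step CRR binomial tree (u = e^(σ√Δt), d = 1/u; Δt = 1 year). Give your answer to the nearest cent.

CRR parameters: u = e^(σ√Δt) = e^(0.4·√1) = 1.4918, d = 1/u = 0.6703
Per-period rate: rΔt = 0.12·1 = 0.12, so R = e^0.12 = 1.1275
Risk-neutral probability p = (e^0.12 − 0.6703)/(1.4918 − 0.6703) = 0.4572/0.8215 = 0.5565
Terminal stock prices: S_u = 193.9, S_d = 87.14
Terminal payoffs (S − K): max(53.94, 0) = 53.94, max(-52.86, 0) = 0
Node 0 (S = 130): V_0 = e^(−0.12)·[0.5565·53.9372 + 0.4435·0.0000] = 26.6224

$26.62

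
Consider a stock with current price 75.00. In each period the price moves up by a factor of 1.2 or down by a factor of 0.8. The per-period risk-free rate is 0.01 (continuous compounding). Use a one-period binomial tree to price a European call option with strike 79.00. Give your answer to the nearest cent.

5.72

Risk-neutral probability p = (e^0.01 − 0.8)/(1.2 − 0.8) = 0.2101/0.4000 = 0.5251
Terminal stock prices: S_u = 90, S_d = 60
Terminal payoffs (S − K): max(11, 0) = 11, max(-19, 0) = 0
Node 0 (S = 75): V_0 = e^(−0.01)·[0.5251·11.0000 + 0.4749·0.0000] = 5.7189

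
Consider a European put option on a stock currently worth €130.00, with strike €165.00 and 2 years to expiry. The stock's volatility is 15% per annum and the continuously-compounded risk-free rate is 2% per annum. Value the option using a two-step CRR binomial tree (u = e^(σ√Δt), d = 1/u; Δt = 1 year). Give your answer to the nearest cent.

€31.36

CRR parameters: u = e^(σ√Δt) = e^(0.15·√1) = 1.1618, d = 1/u = 0.8607
Per-period rate: rΔt = 0.02·1 = 0.02, so R = e^0.02 = 1.0202
Risk-neutral probability p = (e^0.02 − 0.8607)/(1.1618 − 0.8607) = 0.1595/0.3011 = 0.5297
Terminal stock prices: S_uu = 175.5, S_ud = 130, S_dd = 96.31
Terminal payoffs (K − S): max(-10.48, 0) = 0, max(35, 0) = 35, max(68.69, 0) = 68.69
Node u (S = 151): V_u = e^(−0.02)·[0.5297·0.0000 + 0.4703·35.0000] = 16.1361
Node d (S = 111.9): V_d = e^(−0.02)·[0.5297·35.0000 + 0.4703·68.6936] = 49.8407
Node 0 (S = 130): V_0 = e^(−0.02)·[0.5297·16.1361 + 0.4703·49.8407] = 31.3554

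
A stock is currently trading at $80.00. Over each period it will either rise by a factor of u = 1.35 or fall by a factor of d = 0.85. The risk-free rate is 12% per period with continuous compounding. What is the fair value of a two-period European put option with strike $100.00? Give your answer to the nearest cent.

$9.76

Risk-neutral probability p = (e^0.12 − 0.85)/(1.35 − 0.85) = 0.2775/0.5000 = 0.5550
Terminal stock prices: S_uu = 145.8, S_ud = 91.8, S_dd = 57.8
Terminal payoffs (K − S): max(-45.8, 0) = 0, max(8.2, 0) = 8.2, max(42.2, 0) = 42.2
Node u (S = 108): V_u = e^(−0.12)·[0.5550·0.0000 + 0.4450·8.2000] = 3.2364
Node d (S = 68): V_d = e^(−0.12)·[0.5550·8.2000 + 0.4450·42.2000] = 20.6920
Node 0 (S = 80): V_0 = e^(−0.12)·[0.5550·3.2364 + 0.4450·20.6920] = 9.7599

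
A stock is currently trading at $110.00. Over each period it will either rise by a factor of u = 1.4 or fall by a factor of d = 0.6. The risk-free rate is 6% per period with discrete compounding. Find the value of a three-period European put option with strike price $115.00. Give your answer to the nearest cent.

$21.46

Risk-neutral probability p = (1 + 0.06 − 0.6)/(1.4 − 0.6) = 0.4600/0.8000 = 0.5750
Terminal stock prices: S_uuu = 301.8, S_uud = 129.4, S_udd = 55.44, S_ddd = 23.76
Terminal payoffs (K − S): max(-186.8, 0) = 0, max(-14.36, 0) = 0, max(59.56, 0) = 59.56, max(91.24, 0) = 91.24
Node uu (S = 215.6): V_uu = 1/1.06·[0.5750·0.0000 + 0.4250·0.0000] = 0.0000
Node ud (S = 92.4): V_ud = 1/1.06·[0.5750·0.0000 + 0.4250·59.5600] = 23.8802
Node dd (S = 39.6): V_dd = 1/1.06·[0.5750·59.5600 + 0.4250·91.2400] = 68.8906
Node u (S = 154): V_u = 1/1.06·[0.5750·0.0000 + 0.4250·23.8802] = 9.5746
Node d (S = 66): V_d = 1/1.06·[0.5750·23.8802 + 0.4250·68.8906] = 40.5751
Node 0 (S = 110): V_0 = 1/1.06·[0.5750·9.5746 + 0.4250·40.5751] = 21.4621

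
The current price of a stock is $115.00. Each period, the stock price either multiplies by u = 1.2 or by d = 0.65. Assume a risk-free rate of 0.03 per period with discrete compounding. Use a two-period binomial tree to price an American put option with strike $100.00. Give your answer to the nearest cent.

Risk-neutral probability p = (1 + 0.03 − 0.65)/(1.2 − 0.65) = 0.3800/0.5500 = 0.6909
Terminal stock prices: S_uu = 165.6, S_ud = 89.7, S_dd = 48.59
Terminal payoffs (K − S): max(-65.6, 0) = 0, max(10.3, 0) = 10.3, max(51.41, 0) = 51.41
Node u (S = 138): continuation = 1/1.03·[0.6909·0.0000 + 0.3091·10.3000] = 3.0909; exercise value = 0.0000 ≤ continuation, so V_u = 3.0909
Node d (S = 74.75): continuation = 1/1.03·[0.6909·10.3000 + 0.3091·51.4125] = 22.3374; exercise value = 25.2500 > continuation, so V_d = 25.2500 (exercise)
Node 0 (S = 115): continuation = 1/1.03·[0.6909·3.0909 + 0.3091·25.2500] = 9.6506; exercise value = 0.0000 ≤ continuation, so V_0 = 9.6506

$9.65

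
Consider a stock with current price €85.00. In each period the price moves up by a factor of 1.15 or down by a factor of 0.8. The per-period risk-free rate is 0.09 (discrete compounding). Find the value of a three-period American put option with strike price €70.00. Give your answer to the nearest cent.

€0.67

Risk-neutral probability p = (1 + 0.09 − 0.8)/(1.15 − 0.8) = 0.2900/0.3500 = 0.8286
Terminal stock prices: S_uuu = 129.3, S_uud = 89.93, S_udd = 62.56, S_ddd = 43.52
Terminal payoffs (K − S): max(-59.27, 0) = 0, max(-19.93, 0) = 0, max(7.44, 0) = 7.44, max(26.48, 0) = 26.48
Node uu (S = 112.4): continuation = 1/1.09·[0.8286·0.0000 + 0.1714·0.0000] = 0.0000; exercise value = 0.0000 ≤ continuation, so V_uu = 0.0000
Node ud (S = 78.2): continuation = 1/1.09·[0.8286·0.0000 + 0.1714·7.4400] = 1.1701; exercise value = 0.0000 ≤ continuation, so V_ud = 1.1701
Node dd (S = 54.4): continuation = 1/1.09·[0.8286·7.4400 + 0.1714·26.4800] = 9.8202; exercise value = 15.6000 > continuation, so V_dd = 15.6000 (exercise)
Node u (S = 97.75): continuation = 1/1.09·[0.8286·0.0000 + 0.1714·1.1701] = 0.1840; exercise value = 0.0000 ≤ continuation, so V_u = 0.1840
Node d (S = 68): continuation = 1/1.09·[0.8286·1.1701 + 0.1714·15.6000] = 3.3429; exercise value = 2.0000 ≤ continuation, so V_d = 3.3429
Node 0 (S = 85): continuation = 1/1.09·[0.8286·0.1840 + 0.1714·3.3429] = 0.6656; exercise value = 0.0000 ≤ continuation, so V_0 = 0.6656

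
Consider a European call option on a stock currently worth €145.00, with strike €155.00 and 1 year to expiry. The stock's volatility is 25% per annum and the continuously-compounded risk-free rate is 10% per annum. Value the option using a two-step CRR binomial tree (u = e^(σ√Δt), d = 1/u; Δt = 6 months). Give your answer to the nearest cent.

€16.79

CRR parameters: u = e^(σ√Δt) = e^(0.25·√0.5) = 1.1934, d = 1/u = 0.8380
Per-period rate: rΔt = 0.1·0.5 = 0.05, so R = e^0.05 = 1.0513
Risk-neutral probability p = (e^0.05 − 0.8380)/(1.1934 − 0.8380) = 0.2133/0.3554 = 0.6002
Terminal stock prices: S_uu = 206.5, S_ud = 145, S_dd = 101.8
Terminal payoffs (S − K): max(51.5, 0) = 51.5, max(-10, 0) = 0, max(-53.18, 0) = 0
Node u (S = 173): V_u = e^(−0.05)·[0.6002·51.4973 + 0.3998·0.0000] = 29.4005
Node d (S = 121.5): V_d = e^(−0.05)·[0.6002·0.0000 + 0.3998·0.0000] = 0.0000
Node 0 (S = 145): V_0 = e^(−0.05)·[0.6002·29.4005 + 0.3998·0.0000] = 16.7851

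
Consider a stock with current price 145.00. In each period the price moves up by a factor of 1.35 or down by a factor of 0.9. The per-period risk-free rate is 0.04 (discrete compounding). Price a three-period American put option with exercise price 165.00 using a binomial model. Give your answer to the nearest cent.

Risk-neutral probability p = (1 + 0.04 − 0.9)/(1.35 − 0.9) = 0.1400/0.4500 = 0.3111
Terminal stock prices: S_uuu = 356.8, S_uud = 237.8, S_udd = 158.6, S_ddd = 105.7
Terminal payoffs (K − S): max(-191.8, 0) = 0, max(-72.84, 0) = 0, max(6.442, 0) = 6.442, max(59.29, 0) = 59.29
Node uu (S = 264.3): continuation = 1/1.04·[0.3111·0.0000 + 0.6889·0.0000] = 0.0000; exercise value = 0.0000 ≤ continuation, so V_uu = 0.0000
Node ud (S = 176.2): continuation = 1/1.04·[0.3111·0.0000 + 0.6889·6.4425] = 4.2675; exercise value = 0.0000 ≤ continuation, so V_ud = 4.2675
Node dd (S = 117.5): continuation = 1/1.04·[0.3111·6.4425 + 0.6889·59.2950] = 41.2038; exercise value = 47.5500 > continuation, so V_dd = 47.5500 (exercise)
Node u (S = 195.8): continuation = 1/1.04·[0.3111·0.0000 + 0.6889·4.2675] = 2.8267; exercise value = 0.0000 ≤ continuation, so V_u = 2.8267
Node d (S = 130.5): continuation = 1/1.04·[0.3111·4.2675 + 0.6889·47.5500] = 32.7734; exercise value = 34.5000 > continuation, so V_d = 34.5000 (exercise)
Node 0 (S = 145): continuation = 1/1.04·[0.3111·2.8267 + 0.6889·34.5000] = 23.6982; exercise value = 20.0000 ≤ continuation, so V_0 = 23.6982

23.70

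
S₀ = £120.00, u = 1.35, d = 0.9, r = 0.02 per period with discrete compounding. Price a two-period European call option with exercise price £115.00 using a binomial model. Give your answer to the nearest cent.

£18.67

Risk-neutral probability p = (1 + 0.02 − 0.9)/(1.35 − 0.9) = 0.1200/0.4500 = 0.2667
Terminal stock prices: S_uu = 218.7, S_ud = 145.8, S_dd = 97.2
Terminal payoffs (S − K): max(103.7, 0) = 103.7, max(30.8, 0) = 30.8, max(-17.8, 0) = 0
Node u (S = 162): V_u = 1/1.02·[0.2667·103.7000 + 0.7333·30.8000] = 49.2549
Node d (S = 108): V_d = 1/1.02·[0.2667·30.8000 + 0.7333·0.0000] = 8.0523
Node 0 (S = 120): V_0 = 1/1.02·[0.2667·49.2549 + 0.7333·8.0523] = 18.6663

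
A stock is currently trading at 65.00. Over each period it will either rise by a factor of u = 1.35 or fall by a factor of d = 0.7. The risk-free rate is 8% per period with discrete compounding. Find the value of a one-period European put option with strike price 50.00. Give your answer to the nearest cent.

Risk-neutral probability p = (1 + 0.08 − 0.7)/(1.35 − 0.7) = 0.3800/0.6500 = 0.5846
Terminal stock prices: S_u = 87.75, S_d = 45.5
Terminal payoffs (K − S): max(-37.75, 0) = 0, max(4.5, 0) = 4.5
Node 0 (S = 65): V_0 = 1/1.08·[0.5846·0.0000 + 0.4154·4.5000] = 1.7308

1.73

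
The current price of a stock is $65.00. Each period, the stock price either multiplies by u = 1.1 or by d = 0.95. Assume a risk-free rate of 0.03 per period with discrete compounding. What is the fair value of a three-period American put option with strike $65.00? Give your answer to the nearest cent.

Risk-neutral probability p = (1 + 0.03 − 0.95)/(1.1 − 0.95) = 0.0800/0.1500 = 0.5333
Terminal stock prices: S_uuu = 86.52, S_uud = 74.72, S_udd = 64.53, S_ddd = 55.73
Terminal payoffs (K − S): max(-21.52, 0) = 0, max(-9.718, 0) = 0, max(0.4712, 0) = 0.4712, max(9.271, 0) = 9.271
Node uu (S = 78.65): continuation = 1/1.03·[0.5333·0.0000 + 0.4667·0.0000] = 0.0000; exercise value = 0.0000 ≤ continuation, so V_uu = 0.0000
Node ud (S = 67.92): continuation = 1/1.03·[0.5333·0.0000 + 0.4667·0.4712] = 0.2135; exercise value = 0.0000 ≤ continuation, so V_ud = 0.2135
Node dd (S = 58.66): continuation = 1/1.03·[0.5333·0.4712 + 0.4667·9.2706] = 4.4443; exercise value = 6.3375 > continuation, so V_dd = 6.3375 (exercise)
Node u (S = 71.5): continuation = 1/1.03·[0.5333·0.0000 + 0.4667·0.2135] = 0.0967; exercise value = 0.0000 ≤ continuation, so V_u = 0.0967
Node d (S = 61.75): continuation = 1/1.03·[0.5333·0.2135 + 0.4667·6.3375] = 2.9819; exercise value = 3.2500 > continuation, so V_d = 3.2500 (exercise)
Node 0 (S = 65): continuation = 1/1.03·[0.5333·0.0967 + 0.4667·3.2500] = 1.5226; exercise value = 0.0000 ≤ continuation, so V_0 = 1.5226

$1.52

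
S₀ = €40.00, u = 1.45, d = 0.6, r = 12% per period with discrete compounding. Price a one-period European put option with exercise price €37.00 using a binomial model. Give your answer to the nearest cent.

Risk-neutral probability p = (1 + 0.12 − 0.6)/(1.45 − 0.6) = 0.5200/0.8500 = 0.6118
Terminal stock prices: S_u = 58, S_d = 24
Terminal payoffs (K − S): max(-21, 0) = 0, max(13, 0) = 13
Node 0 (S = 40): V_0 = 1/1.12·[0.6118·0.0000 + 0.3882·13.0000] = 4.5063

€4.51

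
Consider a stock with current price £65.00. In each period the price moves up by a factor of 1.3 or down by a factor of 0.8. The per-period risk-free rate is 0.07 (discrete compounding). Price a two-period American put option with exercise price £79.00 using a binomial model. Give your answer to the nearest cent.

Risk-neutral probability p = (1 + 0.07 − 0.8)/(1.3 − 0.8) = 0.2700/0.5000 = 0.5400
Terminal stock prices: S_uu = 109.9, S_ud = 67.6, S_dd = 41.6
Terminal payoffs (K − S): max(-30.85, 0) = 0, max(11.4, 0) = 11.4, max(37.4, 0) = 37.4
Node u (S = 84.5): continuation = 1/1.07·[0.5400·0.0000 + 0.4600·11.4000] = 4.9009; exercise value = 0.0000 ≤ continuation, so V_u = 4.9009
Node d (S = 52): continuation = 1/1.07·[0.5400·11.4000 + 0.4600·37.4000] = 21.8318; exercise value = 27.0000 > continuation, so V_d = 27.0000 (exercise)
Node 0 (S = 65): continuation = 1/1.07·[0.5400·4.9009 + 0.4600·27.0000] = 14.0808; exercise value = 14.0000 ≤ continuation, so V_0 = 14.0808

£14.08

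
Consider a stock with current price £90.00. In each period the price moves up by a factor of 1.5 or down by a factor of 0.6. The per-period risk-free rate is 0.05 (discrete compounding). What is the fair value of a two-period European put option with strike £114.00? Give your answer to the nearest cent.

£33.47

Risk-neutral probability p = (1 + 0.05 − 0.6)/(1.5 − 0.6) = 0.4500/0.9000 = 0.5000
Terminal stock prices: S_uu = 202.5, S_ud = 81, S_dd = 32.4
Terminal payoffs (K − S): max(-88.5, 0) = 0, max(33, 0) = 33, max(81.6, 0) = 81.6
Node u (S = 135): V_u = 1/1.05·[0.5000·0.0000 + 0.5000·33.0000] = 15.7143
Node d (S = 54): V_d = 1/1.05·[0.5000·33.0000 + 0.5000·81.6000] = 54.5714
Node 0 (S = 90): V_0 = 1/1.05·[0.5000·15.7143 + 0.5000·54.5714] = 33.4694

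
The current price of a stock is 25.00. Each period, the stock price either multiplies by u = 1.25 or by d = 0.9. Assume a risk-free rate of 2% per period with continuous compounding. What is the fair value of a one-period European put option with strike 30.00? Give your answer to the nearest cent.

Risk-neutral probability p = (e^0.02 − 0.9)/(1.25 − 0.9) = 0.1202/0.3500 = 0.3434
Terminal stock prices: S_u = 31.25, S_d = 22.5
Terminal payoffs (K − S): max(-1.25, 0) = 0, max(7.5, 0) = 7.5
Node 0 (S = 25): V_0 = e^(−0.02)·[0.3434·0.0000 + 0.6566·7.5000] = 4.8268

4.83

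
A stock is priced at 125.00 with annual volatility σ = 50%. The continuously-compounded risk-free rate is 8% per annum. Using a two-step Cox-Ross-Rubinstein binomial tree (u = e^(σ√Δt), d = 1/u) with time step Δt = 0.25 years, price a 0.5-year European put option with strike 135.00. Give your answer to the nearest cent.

20.30

CRR parameters: u = e^(σ√Δt) = e^(0.5·√0.25) = 1.2840, d = 1/u = 0.7788
Per-period rate: rΔt = 0.08·0.25 = 0.02, so R = e^0.02 = 1.0202
Risk-neutral probability p = (e^0.02 − 0.7788)/(1.2840 − 0.7788) = 0.2414/0.5052 = 0.4778
Terminal stock prices: S_uu = 206.1, S_ud = 125, S_dd = 75.82
Terminal payoffs (K − S): max(-71.09, 0) = 0, max(10, 0) = 10, max(59.18, 0) = 59.18
Node u (S = 160.5): V_u = e^(−0.02)·[0.4778·0.0000 + 0.5222·10.0000] = 5.1185
Node d (S = 97.35): V_d = e^(−0.02)·[0.4778·10.0000 + 0.5222·59.1837] = 34.9767
Node 0 (S = 125): V_0 = e^(−0.02)·[0.4778·5.1185 + 0.5222·34.9767] = 20.3001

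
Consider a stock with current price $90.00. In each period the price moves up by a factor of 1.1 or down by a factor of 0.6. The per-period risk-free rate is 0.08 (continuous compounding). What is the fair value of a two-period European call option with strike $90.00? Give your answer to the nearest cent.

Risk-neutral probability p = (e^0.08 − 0.6)/(1.1 − 0.6) = 0.4833/0.5000 = 0.9666
Terminal stock prices: S_uu = 108.9, S_ud = 59.4, S_dd = 32.4
Terminal payoffs (S − K): max(18.9, 0) = 18.9, max(-30.6, 0) = 0, max(-57.6, 0) = 0
Node u (S = 99): V_u = e^(−0.08)·[0.9666·18.9000 + 0.0334·0.0000] = 16.8637
Node d (S = 54): V_d = e^(−0.08)·[0.9666·0.0000 + 0.0334·0.0000] = 0.0000
Node 0 (S = 90): V_0 = e^(−0.08)·[0.9666·16.8637 + 0.0334·0.0000] = 15.0468

$15.05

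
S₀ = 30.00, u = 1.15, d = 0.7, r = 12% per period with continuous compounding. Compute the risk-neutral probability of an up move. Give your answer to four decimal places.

p = 0.9500

Risk-neutral probability p = (e^0.12 − 0.7)/(1.15 − 0.7) = 0.4275/0.4500 = 0.9500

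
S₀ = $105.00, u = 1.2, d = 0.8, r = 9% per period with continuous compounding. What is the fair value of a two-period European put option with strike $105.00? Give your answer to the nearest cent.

Risk-neutral probability p = (e^0.09 − 0.8)/(1.2 − 0.8) = 0.2942/0.4000 = 0.7354
Terminal stock prices: S_uu = 151.2, S_ud = 100.8, S_dd = 67.2
Terminal payoffs (K − S): max(-46.2, 0) = 0, max(4.2, 0) = 4.2, max(37.8, 0) = 37.8
Node u (S = 126): V_u = e^(−0.09)·[0.7354·0.0000 + 0.2646·4.2000] = 1.0155
Node d (S = 84): V_d = e^(−0.09)·[0.7354·4.2000 + 0.2646·37.8000] = 11.9628
Node 0 (S = 105): V_0 = e^(−0.09)·[0.7354·1.0155 + 0.2646·11.9628] = 3.5751

$3.58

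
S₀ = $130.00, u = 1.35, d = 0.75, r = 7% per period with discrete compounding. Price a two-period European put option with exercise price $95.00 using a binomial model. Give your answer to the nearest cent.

$4.16

Risk-neutral probability p = (1 + 0.07 − 0.75)/(1.35 − 0.75) = 0.3200/0.6000 = 0.5333
Terminal stock prices: S_uu = 236.9, S_ud = 131.6, S_dd = 73.12
Terminal payoffs (K − S): max(-141.9, 0) = 0, max(-36.62, 0) = 0, max(21.88, 0) = 21.88
Node u (S = 175.5): V_u = 1/1.07·[0.5333·0.0000 + 0.4667·0.0000] = 0.0000
Node d (S = 97.5): V_d = 1/1.07·[0.5333·0.0000 + 0.4667·21.8750] = 9.5405
Node 0 (S = 130): V_0 = 1/1.07·[0.5333·0.0000 + 0.4667·9.5405] = 4.1610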